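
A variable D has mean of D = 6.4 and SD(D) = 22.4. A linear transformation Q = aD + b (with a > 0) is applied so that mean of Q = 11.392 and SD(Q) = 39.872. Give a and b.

SD(Q) = a·SD(D) (a > 0), so a = 39.872/22.4 = 1.78.
mean of Q = a·mean of D + b, so b = 11.392 − 1.78·6.4 = 0.

a = 1.78, b = 0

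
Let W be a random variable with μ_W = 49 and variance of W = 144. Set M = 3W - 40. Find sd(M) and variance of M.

sd(M) = 36, variance of M = 1296

M = 3W - 40 is linear with a = 3, b = -40.
sd(W) = √144 = 12.
sd(M) = |a|·sd(W) = |3|·12 = 36.
variance of M = a²·variance of W = 3²·144 = 1296 (the additive constant -40 does not affect variance).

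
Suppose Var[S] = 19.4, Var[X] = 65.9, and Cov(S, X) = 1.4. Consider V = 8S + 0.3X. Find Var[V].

Var[V] = 1254.251

Var[V] = a²·Var[S] + b²·Var[X] + 2ab·Cov(S, X) with a = 8, b = 0.3.
= 8²·19.4 + 0.3²·65.9 + 2·8·0.3·1.4
= 1241.6 + 5.931 + 6.72 = 1254.251.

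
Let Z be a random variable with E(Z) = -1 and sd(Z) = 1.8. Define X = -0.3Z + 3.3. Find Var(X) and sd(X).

Var(X) = 0.2916, sd(X) = 0.54

X = -0.3Z + 3.3 is linear with a = -0.3, b = 3.3.
Var(Z) = 1.8² = 3.24.
Var(X) = a²·Var(Z) = (-0.3)²·3.24 = 0.2916 (the additive constant 3.3 does not affect variance).
sd(X) = |a|·sd(Z) = |-0.3|·1.8 = 0.54.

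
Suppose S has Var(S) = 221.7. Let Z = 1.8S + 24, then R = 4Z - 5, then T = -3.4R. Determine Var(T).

Var(Z) = 1.8²·221.7 = 718.308.
Var(R) = 4²·718.308 = 11492.928.
Var(T) = (-3.4)²·11492.928 = 132858.24768.

Var(T) = 132858.24768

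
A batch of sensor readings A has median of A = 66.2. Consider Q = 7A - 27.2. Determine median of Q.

A linear map preserves order up to sign, so median of Q = a·median of A + b = 7·66.2 + (-27.2) = 436.2.

median of Q = 436.2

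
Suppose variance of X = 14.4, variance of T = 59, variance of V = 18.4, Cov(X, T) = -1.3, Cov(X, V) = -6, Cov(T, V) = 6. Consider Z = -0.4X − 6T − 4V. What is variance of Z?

variance of Z = a²·variance of X + b²·variance of T + c²·variance of V + 2ab·Cov(X, T) + 2ac·Cov(X, V) + 2bc·Cov(T, V), with a = -0.4, b = -6, c = -4.
= 2.304 + 2124 + 294.4 + (-6.24) + (-19.2) + 288
= 2683.264.

variance of Z = 2683.264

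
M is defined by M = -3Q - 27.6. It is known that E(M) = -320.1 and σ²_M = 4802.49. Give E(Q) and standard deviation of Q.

From M = -3Q - 27.6: E(M) = a·E(Q) + b, so E(Q) = (E(M) − b)/a = (-320.1 − (-27.6))/(-3) = 97.5.
standard deviation of M = √4802.49 = 69.3.
standard deviation of M = |a|·standard deviation of Q, so standard deviation of Q = 69.3/|-3| = 23.1.

E(Q) = 97.5, standard deviation of Q = 23.1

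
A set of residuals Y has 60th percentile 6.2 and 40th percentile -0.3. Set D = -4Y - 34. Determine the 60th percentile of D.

60th percentile of D = -32.8

Since a = -4 < 0 the transformation is decreasing, reversing order: the 60th percentile of D corresponds to the 40th percentile of Y.
So P_{60}(D) = a·P_{40}(Y) + b = (-4)·(-0.3) + (-34) = -32.8.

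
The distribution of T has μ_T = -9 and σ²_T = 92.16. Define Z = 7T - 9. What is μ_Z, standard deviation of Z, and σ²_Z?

μ_Z = -72, standard deviation of Z = 67.2, σ²_Z = 4515.84

Z = 7T - 9 is linear with a = 7, b = -9.
μ_Z = a·μ_T + b = 7·(-9) + (-9) = -72.
standard deviation of T = √92.16 = 9.6.
standard deviation of Z = |a|·standard deviation of T = |7|·9.6 = 67.2.
σ²_Z = a²·σ²_T = 7²·92.16 = 4515.84 (the additive constant -9 does not affect variance).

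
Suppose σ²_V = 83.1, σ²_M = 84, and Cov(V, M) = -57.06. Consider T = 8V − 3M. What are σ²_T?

σ²_T = a²·σ²_V + b²·σ²_M + 2ab·Cov(V, M) with a = 8, b = -3.
= 8²·83.1 + (-3)²·84 + 2·8·(-3)·(-57.06)
= 5318.4 + 756 + 2738.88 = 8813.28.

σ²_T = 8813.28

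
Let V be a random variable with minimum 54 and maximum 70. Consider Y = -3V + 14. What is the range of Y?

Range of V = 70 − 54 = 16.
Range(Y) = |a|·Range(V) = |-3|·16 = 48.

Range(Y) = 48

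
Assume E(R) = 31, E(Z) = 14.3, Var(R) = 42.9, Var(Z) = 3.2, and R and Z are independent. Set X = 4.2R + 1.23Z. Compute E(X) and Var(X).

E(X) = 147.789, Var(X) = 761.59728

E(X) = 4.2·E(R) + 1.23·E(Z) = 4.2·31 + 1.23·14.3 = 147.789.
Var(X) = a²·Var(R) + b²·Var(Z) + 2ab·Cov(R, Z) with a = 4.2, b = 1.23.
Independence gives Cov(R, Z) = 0.
= 4.2²·42.9 + 1.23²·3.2 + 2·4.2·1.23·0
= 756.756 + 4.84128 + 0 = 761.59728.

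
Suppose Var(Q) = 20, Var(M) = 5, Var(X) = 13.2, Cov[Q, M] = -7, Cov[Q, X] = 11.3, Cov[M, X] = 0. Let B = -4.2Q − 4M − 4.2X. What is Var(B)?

Var(B) = a²·Var(Q) + b²·Var(M) + c²·Var(X) + 2ab·Cov[Q, M] + 2ac·Cov[Q, X] + 2bc·Cov[M, X], with a = -4.2, b = -4, c = -4.2.
= 352.8 + 80 + 232.848 + (-235.2) + 398.664 + 0
= 829.112.

Var(B) = 829.112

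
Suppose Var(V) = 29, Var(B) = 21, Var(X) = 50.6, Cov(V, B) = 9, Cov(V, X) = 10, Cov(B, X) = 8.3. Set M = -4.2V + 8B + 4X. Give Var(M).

Var(M) = a²·Var(V) + b²·Var(B) + c²·Var(X) + 2ab·Cov(V, B) + 2ac·Cov(V, X) + 2bc·Cov(B, X), with a = -4.2, b = 8, c = 4.
= 511.56 + 1344 + 809.6 + (-604.8) + (-336) + 531.2
= 2255.56.

Var(M) = 2255.56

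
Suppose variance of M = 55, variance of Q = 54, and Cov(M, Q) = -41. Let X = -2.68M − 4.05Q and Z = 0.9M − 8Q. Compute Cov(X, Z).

By bilinearity, Cov(X, Z) = ac·variance of M + bd·variance of Q + (ad+bc)·Cov(M, Q), with a=-2.68, b=-4.05, c=0.9, d=-8.
ac·variance of M = (-2.68)·0.9·55 = -132.66
bd·variance of Q = (-4.05)·(-8)·54 = 1749.6
(ad+bc)·Cov(M, Q) = (17.795)·(-41) = -729.595
Cov(X, Z) = -132.66 + 1749.6 + (-729.595) = 887.345.

Cov(X, Z) = 887.345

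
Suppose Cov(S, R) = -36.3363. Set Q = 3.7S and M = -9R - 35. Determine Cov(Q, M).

Cov(Q, M) = 1209.99879

Cov(Q, M) = a·c·Cov(S, R) = 3.7·(-9)·(-36.3363) = 1209.99879. Additive constants drop out.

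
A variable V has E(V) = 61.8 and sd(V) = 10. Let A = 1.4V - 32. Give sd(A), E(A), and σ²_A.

sd(A) = 14, E(A) = 54.52, σ²_A = 196

A = 1.4V - 32 is linear with a = 1.4, b = -32.
sd(A) = |a|·sd(V) = |1.4|·10 = 14.
E(A) = a·E(V) + b = 1.4·61.8 + (-32) = 54.52.
σ²_V = 10² = 100.
σ²_A = a²·σ²_V = 1.4²·100 = 196 (the additive constant -32 does not affect variance).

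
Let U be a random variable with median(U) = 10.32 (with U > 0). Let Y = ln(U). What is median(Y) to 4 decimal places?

ln(U) is monotone on this domain, so median(Y) = ln(10.32) ≈ 2.3341.

median(Y) = 2.3341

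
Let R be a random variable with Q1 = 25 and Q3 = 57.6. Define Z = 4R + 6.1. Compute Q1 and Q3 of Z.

Q1(Z) = 106.1, Q3(Z) = 236.5

a = 4 > 0: Q1(Z) = a·Q1(R)+b = 106.1, Q3(Z) = a·Q3(R)+b = 236.5.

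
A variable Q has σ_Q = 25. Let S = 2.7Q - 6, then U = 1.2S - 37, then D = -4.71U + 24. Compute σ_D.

σ_S = |2.7|·25 = 67.5.
σ_U = |1.2|·67.5 = 81.
σ_D = |-4.71|·81 = 381.51.

σ_D = 381.51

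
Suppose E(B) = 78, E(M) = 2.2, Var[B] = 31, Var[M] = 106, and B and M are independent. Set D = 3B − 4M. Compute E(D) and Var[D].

E(D) = 3·E(B) + (-4)·E(M) = 3·78 + (-4)·2.2 = 225.2.
Var[D] = a²·Var[B] + b²·Var[M] + 2ab·Cov(B, M) with a = 3, b = -4.
Independence gives Cov(B, M) = 0.
= 3²·31 + (-4)²·106 + 2·3·(-4)·0
= 279 + 1696 + 0 = 1975.

E(D) = 225.2, Var[D] = 1975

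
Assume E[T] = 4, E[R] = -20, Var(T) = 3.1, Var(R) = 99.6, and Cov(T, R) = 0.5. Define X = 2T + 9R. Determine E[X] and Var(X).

E[X] = -172, Var(X) = 8098

E[X] = 2·E[T] + 9·E[R] = 2·4 + 9·(-20) = -172.
Var(X) = a²·Var(T) + b²·Var(R) + 2ab·Cov(T, R) with a = 2, b = 9.
= 2²·3.1 + 9²·99.6 + 2·2·9·0.5
= 12.4 + 8067.6 + 18 = 8098.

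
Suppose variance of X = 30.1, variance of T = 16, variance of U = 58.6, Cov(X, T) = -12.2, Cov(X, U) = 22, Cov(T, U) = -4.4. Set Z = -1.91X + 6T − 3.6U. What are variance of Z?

variance of Z = a²·variance of X + b²·variance of T + c²·variance of U + 2ab·Cov(X, T) + 2ac·Cov(X, U) + 2bc·Cov(T, U), with a = -1.91, b = 6, c = -3.6.
= 109.80781 + 576 + 759.456 + 279.624 + 302.544 + 190.08
= 2217.51181.

variance of Z = 2217.51181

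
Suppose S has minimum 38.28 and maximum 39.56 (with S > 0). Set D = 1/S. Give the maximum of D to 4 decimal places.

max(D) = 0.0261

1/S is decreasing on this domain, so max(D) comes from min(S) = 38.28: max(D) = 1/(38.28) ≈ 0.0261.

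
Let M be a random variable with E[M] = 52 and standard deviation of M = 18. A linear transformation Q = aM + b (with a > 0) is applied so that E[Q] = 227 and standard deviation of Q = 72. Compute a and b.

standard deviation of Q = a·standard deviation of M (a > 0), so a = 72/18 = 4.
E[Q] = a·E[M] + b, so b = 227 − 4·52 = 19.

a = 4, b = 19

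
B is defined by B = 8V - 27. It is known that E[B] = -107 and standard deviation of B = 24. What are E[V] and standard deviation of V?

E[V] = -10, standard deviation of V = 3

From B = 8V - 27: E[B] = a·E[V] + b, so E[V] = (E[B] − b)/a = (-107 − (-27))/8 = -10.
standard deviation of B = |a|·standard deviation of V, so standard deviation of V = 24/|8| = 3.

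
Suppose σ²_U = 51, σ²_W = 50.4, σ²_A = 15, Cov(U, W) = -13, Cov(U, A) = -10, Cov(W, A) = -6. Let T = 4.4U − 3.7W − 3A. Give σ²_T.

σ²_T = a²·σ²_U + b²·σ²_W + c²·σ²_A + 2ab·Cov(U, W) + 2ac·Cov(U, A) + 2bc·Cov(W, A), with a = 4.4, b = -3.7, c = -3.
= 987.36 + 689.976 + 135 + 423.28 + 264 + (-133.2)
= 2366.416.

σ²_T = 2366.416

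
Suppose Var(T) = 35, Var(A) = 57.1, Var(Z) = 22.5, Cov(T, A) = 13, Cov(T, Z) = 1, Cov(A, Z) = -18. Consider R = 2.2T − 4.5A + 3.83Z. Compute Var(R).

Var(R) = 2035.63725

Var(R) = a²·Var(T) + b²·Var(A) + c²·Var(Z) + 2ab·Cov(T, A) + 2ac·Cov(T, Z) + 2bc·Cov(A, Z), with a = 2.2, b = -4.5, c = 3.83.
= 169.4 + 1156.275 + 330.05025 + (-257.4) + 16.852 + 620.46
= 2035.63725.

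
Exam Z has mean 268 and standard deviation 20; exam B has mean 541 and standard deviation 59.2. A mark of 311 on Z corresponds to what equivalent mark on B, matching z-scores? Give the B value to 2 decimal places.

B = 668.28

z = (311 − 268)/20 = 2.15.
B = 541 + z·59.2 = 541 + (311 − 268)·59.2/20 = 668.28.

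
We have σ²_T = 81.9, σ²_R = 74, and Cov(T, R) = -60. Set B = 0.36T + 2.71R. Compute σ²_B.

σ²_B = a²·σ²_T + b²·σ²_R + 2ab·Cov(T, R) with a = 0.36, b = 2.71.
= 0.36²·81.9 + 2.71²·74 + 2·0.36·2.71·(-60)
= 10.61424 + 543.4634 + (-117.072) = 437.00564.

σ²_B = 437.00564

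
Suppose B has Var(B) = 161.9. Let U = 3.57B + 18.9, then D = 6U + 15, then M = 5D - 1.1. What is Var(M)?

Var(M) = 1857059.379

Var(U) = 3.57²·161.9 = 2063.39931.
Var(D) = 6²·2063.39931 = 74282.37516.
Var(M) = 5²·74282.37516 = 1857059.379.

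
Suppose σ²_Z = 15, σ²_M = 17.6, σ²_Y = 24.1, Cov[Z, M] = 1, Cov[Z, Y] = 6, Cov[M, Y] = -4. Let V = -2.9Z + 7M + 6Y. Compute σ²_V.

σ²_V = 1270.75

σ²_V = a²·σ²_Z + b²·σ²_M + c²·σ²_Y + 2ab·Cov[Z, M] + 2ac·Cov[Z, Y] + 2bc·Cov[M, Y], with a = -2.9, b = 7, c = 6.
= 126.15 + 862.4 + 867.6 + (-40.6) + (-208.8) + (-336)
= 1270.75.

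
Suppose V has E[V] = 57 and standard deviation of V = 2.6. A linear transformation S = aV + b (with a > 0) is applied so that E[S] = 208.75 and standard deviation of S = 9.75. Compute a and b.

a = 3.75, b = -5

standard deviation of S = a·standard deviation of V (a > 0), so a = 9.75/2.6 = 3.75.
E[S] = a·E[V] + b, so b = 208.75 − 3.75·57 = -5.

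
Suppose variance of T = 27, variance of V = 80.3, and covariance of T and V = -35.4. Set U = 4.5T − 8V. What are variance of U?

variance of U = 8234.75

variance of U = a²·variance of T + b²·variance of V + 2ab·covariance of T and V with a = 4.5, b = -8.
= 4.5²·27 + (-8)²·80.3 + 2·4.5·(-8)·(-35.4)
= 546.75 + 5139.2 + 2548.8 = 8234.75.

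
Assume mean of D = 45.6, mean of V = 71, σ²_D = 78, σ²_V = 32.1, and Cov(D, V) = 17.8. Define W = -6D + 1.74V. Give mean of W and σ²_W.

mean of W = -150.06, σ²_W = 2533.52196

mean of W = (-6)·mean of D + 1.74·mean of V = (-6)·45.6 + 1.74·71 = -150.06.
σ²_W = a²·σ²_D + b²·σ²_V + 2ab·Cov(D, V) with a = -6, b = 1.74.
= (-6)²·78 + 1.74²·32.1 + 2·(-6)·1.74·17.8
= 2808 + 97.18596 + (-371.664) = 2533.52196.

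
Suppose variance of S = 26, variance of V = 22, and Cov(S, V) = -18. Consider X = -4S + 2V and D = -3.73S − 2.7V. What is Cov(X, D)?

Cov(X, D) = 209

By bilinearity, Cov(X, D) = ac·variance of S + bd·variance of V + (ad+bc)·Cov(S, V), with a=-4, b=2, c=-3.73, d=-2.7.
ac·variance of S = (-4)·(-3.73)·26 = 387.92
bd·variance of V = 2·(-2.7)·22 = -118.8
(ad+bc)·Cov(S, V) = (3.34)·(-18) = -60.12
Cov(X, D) = 387.92 + (-118.8) + (-60.12) = 209.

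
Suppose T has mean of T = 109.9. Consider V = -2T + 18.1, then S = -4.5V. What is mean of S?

mean of V = (-2)·109.9 + 18.1 = -201.7.
mean of S = (-4.5)·(-201.7) = 907.65.

mean of S = 907.65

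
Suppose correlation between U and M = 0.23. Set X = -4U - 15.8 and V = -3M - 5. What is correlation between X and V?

Linear rescalings preserve correlation up to sign; here the slopes -4 and -3 have the same sign, so correlation between X and V = correlation between U and M = 0.23.

correlation between X and V = 0.23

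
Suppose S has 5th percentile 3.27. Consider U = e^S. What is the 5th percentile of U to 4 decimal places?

e^S is increasing, so P_{5}(U) = g(P_{5}(S)) ≈ 26.3113.

5th percentile of U = 26.3113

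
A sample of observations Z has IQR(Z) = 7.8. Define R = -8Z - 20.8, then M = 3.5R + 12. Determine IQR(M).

IQR(M) = 218.4

IQR(R) = |-8|·7.8 = 62.4.
IQR(M) = |3.5|·62.4 = 218.4.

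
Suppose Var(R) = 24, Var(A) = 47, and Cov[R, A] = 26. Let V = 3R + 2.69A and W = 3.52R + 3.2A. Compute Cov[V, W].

Cov[V, W] = 1153.8048

By bilinearity, Cov[V, W] = ac·Var(R) + bd·Var(A) + (ad+bc)·Cov[R, A], with a=3, b=2.69, c=3.52, d=3.2.
ac·Var(R) = 3·3.52·24 = 253.44
bd·Var(A) = 2.69·3.2·47 = 404.576
(ad+bc)·Cov[R, A] = (19.0688)·26 = 495.7888
Cov[V, W] = 253.44 + 404.576 + 495.7888 = 1153.8048.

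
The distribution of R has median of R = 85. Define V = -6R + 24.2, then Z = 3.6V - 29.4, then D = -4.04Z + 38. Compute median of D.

median of V = (-6)·85 + 24.2 = -485.8.
median of Z = 3.6·(-485.8) + (-29.4) = -1778.28.
median of D = (-4.04)·(-1778.28) + 38 = 7222.2512.

median of D = 7222.2512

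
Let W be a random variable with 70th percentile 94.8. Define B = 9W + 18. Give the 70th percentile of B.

70th percentile of B = 871.2

Since a = 9 > 0 the transformation is increasing, so the 70th percentile of B = a·(P_{70} of W) + b = 9·94.8 + 18 = 871.2.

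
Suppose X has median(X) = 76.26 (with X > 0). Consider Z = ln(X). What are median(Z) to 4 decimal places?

median(Z) = 4.3341

ln(X) is monotone on this domain, so median(Z) = ln(76.26) ≈ 4.3341.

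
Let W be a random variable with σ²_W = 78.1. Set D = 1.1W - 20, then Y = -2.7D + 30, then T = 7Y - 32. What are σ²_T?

σ²_T = 33756.70221

σ²_D = 1.1²·78.1 = 94.501.
σ²_Y = (-2.7)²·94.501 = 688.91229.
σ²_T = 7²·688.91229 = 33756.70221.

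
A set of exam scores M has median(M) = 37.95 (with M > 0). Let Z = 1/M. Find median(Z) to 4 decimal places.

median(Z) = 0.0264

1/M is monotone on this domain, so median(Z) = 1/(37.95) ≈ 0.0264.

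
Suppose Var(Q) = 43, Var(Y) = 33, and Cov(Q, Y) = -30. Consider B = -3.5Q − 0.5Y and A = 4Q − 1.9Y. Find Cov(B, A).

By bilinearity, Cov(B, A) = ac·Var(Q) + bd·Var(Y) + (ad+bc)·Cov(Q, Y), with a=-3.5, b=-0.5, c=4, d=-1.9.
ac·Var(Q) = (-3.5)·4·43 = -602
bd·Var(Y) = (-0.5)·(-1.9)·33 = 31.35
(ad+bc)·Cov(Q, Y) = (4.65)·(-30) = -139.5
Cov(B, A) = -602 + 31.35 + (-139.5) = -710.15.

Cov(B, A) = -710.15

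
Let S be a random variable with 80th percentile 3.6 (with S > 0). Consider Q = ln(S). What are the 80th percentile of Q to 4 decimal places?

80th percentile of Q = 1.2809

ln(S) is increasing, so P_{80}(Q) = g(P_{80}(S)) ≈ 1.2809.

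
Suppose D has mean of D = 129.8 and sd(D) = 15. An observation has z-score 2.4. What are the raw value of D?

D = mean of D + z·sd(D) = 129.8 + 2.4·15 = 165.8.

D = 165.8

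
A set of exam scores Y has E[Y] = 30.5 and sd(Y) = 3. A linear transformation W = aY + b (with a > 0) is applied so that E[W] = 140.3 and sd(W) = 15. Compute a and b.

a = 5, b = -12.2

sd(W) = a·sd(Y) (a > 0), so a = 15/3 = 5.
E[W] = a·E[Y] + b, so b = 140.3 − 5·30.5 = -12.2.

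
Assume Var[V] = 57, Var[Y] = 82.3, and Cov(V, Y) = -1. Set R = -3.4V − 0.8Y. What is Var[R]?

Var[R] = a²·Var[V] + b²·Var[Y] + 2ab·Cov(V, Y) with a = -3.4, b = -0.8.
= (-3.4)²·57 + (-0.8)²·82.3 + 2·(-3.4)·(-0.8)·(-1)
= 658.92 + 52.672 + (-5.44) = 706.152.

Var[R] = 706.152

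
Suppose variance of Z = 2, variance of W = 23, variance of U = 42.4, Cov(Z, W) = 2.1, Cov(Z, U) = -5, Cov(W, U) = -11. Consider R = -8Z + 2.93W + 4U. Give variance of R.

variance of R = a²·variance of Z + b²·variance of W + c²·variance of U + 2ab·Cov(Z, W) + 2ac·Cov(Z, U) + 2bc·Cov(W, U), with a = -8, b = 2.93, c = 4.
= 128 + 197.4527 + 678.4 + (-98.448) + 320 + (-257.84)
= 967.5647.

variance of R = 967.5647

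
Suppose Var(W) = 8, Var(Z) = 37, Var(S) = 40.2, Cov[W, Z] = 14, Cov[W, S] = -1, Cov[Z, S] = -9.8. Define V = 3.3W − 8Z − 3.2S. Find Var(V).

Var(V) = a²·Var(W) + b²·Var(Z) + c²·Var(S) + 2ab·Cov[W, Z] + 2ac·Cov[W, S] + 2bc·Cov[Z, S], with a = 3.3, b = -8, c = -3.2.
= 87.12 + 2368 + 411.648 + (-739.2) + 21.12 + (-501.76)
= 1646.928.

Var(V) = 1646.928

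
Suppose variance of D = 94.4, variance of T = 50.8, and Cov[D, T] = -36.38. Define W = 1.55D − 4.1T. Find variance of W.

variance of W = 1543.1338

variance of W = a²·variance of D + b²·variance of T + 2ab·Cov[D, T] with a = 1.55, b = -4.1.
= 1.55²·94.4 + (-4.1)²·50.8 + 2·1.55·(-4.1)·(-36.38)
= 226.796 + 853.948 + 462.3898 = 1543.1338.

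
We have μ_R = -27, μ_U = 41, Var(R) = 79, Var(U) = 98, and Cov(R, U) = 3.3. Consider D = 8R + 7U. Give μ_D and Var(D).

μ_D = 8·μ_R + 7·μ_U = 8·(-27) + 7·41 = 71.
Var(D) = a²·Var(R) + b²·Var(U) + 2ab·Cov(R, U) with a = 8, b = 7.
= 8²·79 + 7²·98 + 2·8·7·3.3
= 5056 + 4802 + 369.6 = 10227.6.

μ_D = 71, Var(D) = 10227.6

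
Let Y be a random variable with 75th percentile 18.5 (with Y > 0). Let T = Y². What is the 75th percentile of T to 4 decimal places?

Y² is increasing, so P_{75}(T) = g(P_{75}(Y)) = 342.25.

75th percentile of T = 342.25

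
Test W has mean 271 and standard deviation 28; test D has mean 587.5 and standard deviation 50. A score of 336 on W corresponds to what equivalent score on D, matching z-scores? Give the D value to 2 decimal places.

z = (336 − 271)/28 ≈ 2.3214.
D = 587.5 + z·50 = 587.5 + (336 − 271)·50/28 ≈ 703.57.

D = 703.57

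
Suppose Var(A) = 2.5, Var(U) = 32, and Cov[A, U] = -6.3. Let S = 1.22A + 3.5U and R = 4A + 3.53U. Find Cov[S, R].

Cov[S, R] = 292.22842

By bilinearity, Cov[S, R] = ac·Var(A) + bd·Var(U) + (ad+bc)·Cov[A, U], with a=1.22, b=3.5, c=4, d=3.53.
ac·Var(A) = 1.22·4·2.5 = 12.2
bd·Var(U) = 3.5·3.53·32 = 395.36
(ad+bc)·Cov[A, U] = (18.3066)·(-6.3) = -115.33158
Cov[S, R] = 12.2 + 395.36 + (-115.33158) = 292.22842.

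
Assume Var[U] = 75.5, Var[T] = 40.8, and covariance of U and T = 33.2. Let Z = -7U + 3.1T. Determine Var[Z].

Var[Z] = 2650.708

Var[Z] = a²·Var[U] + b²·Var[T] + 2ab·covariance of U and T with a = -7, b = 3.1.
= (-7)²·75.5 + 3.1²·40.8 + 2·(-7)·3.1·33.2
= 3699.5 + 392.088 + (-1440.88) = 2650.708.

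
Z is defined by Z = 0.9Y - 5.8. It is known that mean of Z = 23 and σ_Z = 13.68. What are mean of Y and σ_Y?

mean of Y = 32, σ_Y = 15.2

From Z = 0.9Y - 5.8: mean of Z = a·mean of Y + b, so mean of Y = (mean of Z − b)/a = (23 − (-5.8))/0.9 = 32.
σ_Z = |a|·σ_Y, so σ_Y = 13.68/|0.9| = 15.2.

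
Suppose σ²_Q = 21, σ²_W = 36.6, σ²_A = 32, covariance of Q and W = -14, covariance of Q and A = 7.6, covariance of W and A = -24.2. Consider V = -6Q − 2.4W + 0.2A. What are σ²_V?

σ²_V = a²·σ²_Q + b²·σ²_W + c²·σ²_A + 2ab·covariance of Q and W + 2ac·covariance of Q and A + 2bc·covariance of W and A, with a = -6, b = -2.4, c = 0.2.
= 756 + 210.816 + 1.28 + (-403.2) + (-18.24) + 23.232
= 569.888.

σ²_V = 569.888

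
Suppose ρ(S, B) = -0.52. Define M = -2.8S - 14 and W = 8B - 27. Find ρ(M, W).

Linear rescalings preserve |correlation|; the slopes -2.8 and 8 have opposite signs, so the correlation flips sign: ρ(M, W) = −ρ(S, B) = 0.52.

ρ(M, W) = 0.52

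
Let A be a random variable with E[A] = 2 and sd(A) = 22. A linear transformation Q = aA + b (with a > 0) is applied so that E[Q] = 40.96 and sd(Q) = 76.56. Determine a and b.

a = 3.48, b = 34

sd(Q) = a·sd(A) (a > 0), so a = 76.56/22 = 3.48.
E[Q] = a·E[A] + b, so b = 40.96 − 3.48·2 = 34.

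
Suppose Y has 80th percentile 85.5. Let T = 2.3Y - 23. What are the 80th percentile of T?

Since a = 2.3 > 0 the transformation is increasing, so the 80th percentile of T = a·(P_{80} of Y) + b = 2.3·85.5 + (-23) = 173.65.

80th percentile of T = 173.65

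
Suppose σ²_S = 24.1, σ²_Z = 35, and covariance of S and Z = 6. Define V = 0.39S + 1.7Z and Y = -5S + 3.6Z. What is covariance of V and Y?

By bilinearity, covariance of V and Y = ac·σ²_S + bd·σ²_Z + (ad+bc)·covariance of S and Z, with a=0.39, b=1.7, c=-5, d=3.6.
ac·σ²_S = 0.39·(-5)·24.1 = -46.995
bd·σ²_Z = 1.7·3.6·35 = 214.2
(ad+bc)·covariance of S and Z = (-7.096)·6 = -42.576
covariance of V and Y = -46.995 + 214.2 + (-42.576) = 124.629.

covariance of V and Y = 124.629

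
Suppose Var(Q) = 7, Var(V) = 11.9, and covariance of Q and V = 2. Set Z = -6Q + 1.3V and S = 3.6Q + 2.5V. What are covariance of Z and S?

By bilinearity, covariance of Z and S = ac·Var(Q) + bd·Var(V) + (ad+bc)·covariance of Q and V, with a=-6, b=1.3, c=3.6, d=2.5.
ac·Var(Q) = (-6)·3.6·7 = -151.2
bd·Var(V) = 1.3·2.5·11.9 = 38.675
(ad+bc)·covariance of Q and V = (-10.32)·2 = -20.64
covariance of Z and S = -151.2 + 38.675 + (-20.64) = -133.165.

covariance of Z and S = -133.165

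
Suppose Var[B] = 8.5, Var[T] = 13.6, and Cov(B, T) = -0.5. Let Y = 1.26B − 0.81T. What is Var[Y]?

Var[Y] = 23.43816

Var[Y] = a²·Var[B] + b²·Var[T] + 2ab·Cov(B, T) with a = 1.26, b = -0.81.
= 1.26²·8.5 + (-0.81)²·13.6 + 2·1.26·(-0.81)·(-0.5)
= 13.4946 + 8.92296 + 1.0206 = 23.43816.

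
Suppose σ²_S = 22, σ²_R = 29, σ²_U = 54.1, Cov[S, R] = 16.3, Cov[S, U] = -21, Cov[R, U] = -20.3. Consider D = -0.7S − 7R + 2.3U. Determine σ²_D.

σ²_D = 2598.989

σ²_D = a²·σ²_S + b²·σ²_R + c²·σ²_U + 2ab·Cov[S, R] + 2ac·Cov[S, U] + 2bc·Cov[R, U], with a = -0.7, b = -7, c = 2.3.
= 10.78 + 1421 + 286.189 + 159.74 + 67.62 + 653.66
= 2598.989.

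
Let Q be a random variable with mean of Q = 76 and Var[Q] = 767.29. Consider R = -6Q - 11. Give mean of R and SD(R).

R = -6Q - 11 is linear with a = -6, b = -11.
mean of R = a·mean of Q + b = (-6)·76 + (-11) = -467.
SD(Q) = √767.29 = 27.7.
SD(R) = |a|·SD(Q) = |-6|·27.7 = 166.2.

mean of R = -467, SD(R) = 166.2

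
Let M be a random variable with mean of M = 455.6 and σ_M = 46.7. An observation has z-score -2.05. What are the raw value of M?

M = mean of M + z·σ_M = 455.6 + (-2.05)·46.7 = 359.865.

M = 359.865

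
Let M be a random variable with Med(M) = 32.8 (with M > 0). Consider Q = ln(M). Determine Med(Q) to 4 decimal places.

Med(Q) = 3.4904

ln(M) is monotone on this domain, so Med(Q) = ln(32.8) ≈ 3.4904.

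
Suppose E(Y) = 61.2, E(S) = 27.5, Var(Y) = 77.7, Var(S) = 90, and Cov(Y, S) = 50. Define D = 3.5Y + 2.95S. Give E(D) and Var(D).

E(D) = 295.325, Var(D) = 2767.55

E(D) = 3.5·E(Y) + 2.95·E(S) = 3.5·61.2 + 2.95·27.5 = 295.325.
Var(D) = a²·Var(Y) + b²·Var(S) + 2ab·Cov(Y, S) with a = 3.5, b = 2.95.
= 3.5²·77.7 + 2.95²·90 + 2·3.5·2.95·50
= 951.825 + 783.225 + 1032.5 = 2767.55.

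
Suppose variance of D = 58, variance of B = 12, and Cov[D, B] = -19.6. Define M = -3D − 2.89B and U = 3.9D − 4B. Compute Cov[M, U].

By bilinearity, Cov[M, U] = ac·variance of D + bd·variance of B + (ad+bc)·Cov[D, B], with a=-3, b=-2.89, c=3.9, d=-4.
ac·variance of D = (-3)·3.9·58 = -678.6
bd·variance of B = (-2.89)·(-4)·12 = 138.72
(ad+bc)·Cov[D, B] = (0.729)·(-19.6) = -14.2884
Cov[M, U] = -678.6 + 138.72 + (-14.2884) = -554.1684.

Cov[M, U] = -554.1684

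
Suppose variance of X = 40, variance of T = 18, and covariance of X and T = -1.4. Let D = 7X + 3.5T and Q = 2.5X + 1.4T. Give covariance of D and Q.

covariance of D and Q = 762.23

By bilinearity, covariance of D and Q = ac·variance of X + bd·variance of T + (ad+bc)·covariance of X and T, with a=7, b=3.5, c=2.5, d=1.4.
ac·variance of X = 7·2.5·40 = 700
bd·variance of T = 3.5·1.4·18 = 88.2
(ad+bc)·covariance of X and T = (18.55)·(-1.4) = -25.97
covariance of D and Q = 700 + 88.2 + (-25.97) = 762.23.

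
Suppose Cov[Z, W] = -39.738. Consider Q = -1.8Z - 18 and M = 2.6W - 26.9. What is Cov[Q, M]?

Cov[Q, M] = a·c·Cov[Z, W] = (-1.8)·2.6·(-39.738) = 185.97384. Additive constants drop out.

Cov[Q, M] = 185.97384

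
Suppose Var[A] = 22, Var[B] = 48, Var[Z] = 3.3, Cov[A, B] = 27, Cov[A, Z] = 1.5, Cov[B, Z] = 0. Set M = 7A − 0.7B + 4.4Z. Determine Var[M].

Var[M] = 993.208

Var[M] = a²·Var[A] + b²·Var[B] + c²·Var[Z] + 2ab·Cov[A, B] + 2ac·Cov[A, Z] + 2bc·Cov[B, Z], with a = 7, b = -0.7, c = 4.4.
= 1078 + 23.52 + 63.888 + (-264.6) + 92.4 + 0
= 993.208.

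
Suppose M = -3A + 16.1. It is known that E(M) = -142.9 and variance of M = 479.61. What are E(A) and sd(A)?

From M = -3A + 16.1: E(M) = a·E(A) + b, so E(A) = (E(M) − b)/a = (-142.9 − 16.1)/(-3) = 53.
sd(M) = √479.61 = 21.9.
sd(M) = |a|·sd(A), so sd(A) = 21.9/|-3| = 7.3.

E(A) = 53, sd(A) = 7.3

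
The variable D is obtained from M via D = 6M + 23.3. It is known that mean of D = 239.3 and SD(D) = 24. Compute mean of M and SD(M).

mean of M = 36, SD(M) = 4

From D = 6M + 23.3: mean of D = a·mean of M + b, so mean of M = (mean of D − b)/a = (239.3 − 23.3)/6 = 36.
SD(D) = |a|·SD(M), so SD(M) = 24/|6| = 4.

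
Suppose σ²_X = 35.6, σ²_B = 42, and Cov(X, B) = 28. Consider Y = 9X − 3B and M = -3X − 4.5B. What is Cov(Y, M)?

By bilinearity, Cov(Y, M) = ac·σ²_X + bd·σ²_B + (ad+bc)·Cov(X, B), with a=9, b=-3, c=-3, d=-4.5.
ac·σ²_X = 9·(-3)·35.6 = -961.2
bd·σ²_B = (-3)·(-4.5)·42 = 567
(ad+bc)·Cov(X, B) = (-31.5)·28 = -882
Cov(Y, M) = -961.2 + 567 + (-882) = -1276.2.

Cov(Y, M) = -1276.2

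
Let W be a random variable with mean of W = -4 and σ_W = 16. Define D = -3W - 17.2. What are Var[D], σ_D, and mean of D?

Var[D] = 2304, σ_D = 48, mean of D = -5.2

D = -3W - 17.2 is linear with a = -3, b = -17.2.
Var[W] = 16² = 256.
Var[D] = a²·Var[W] = (-3)²·256 = 2304 (the additive constant -17.2 does not affect variance).
σ_D = |a|·σ_W = |-3|·16 = 48.
mean of D = a·mean of W + b = (-3)·(-4) + (-17.2) = -5.2.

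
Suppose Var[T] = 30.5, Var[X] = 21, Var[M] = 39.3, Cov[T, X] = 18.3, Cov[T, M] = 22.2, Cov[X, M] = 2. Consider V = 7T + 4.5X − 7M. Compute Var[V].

Var[V] = 2696.75

Var[V] = a²·Var[T] + b²·Var[X] + c²·Var[M] + 2ab·Cov[T, X] + 2ac·Cov[T, M] + 2bc·Cov[X, M], with a = 7, b = 4.5, c = -7.
= 1494.5 + 425.25 + 1925.7 + 1152.9 + (-2175.6) + (-126)
= 2696.75.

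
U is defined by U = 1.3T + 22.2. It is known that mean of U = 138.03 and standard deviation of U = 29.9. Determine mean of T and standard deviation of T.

From U = 1.3T + 22.2: mean of U = a·mean of T + b, so mean of T = (mean of U − b)/a = (138.03 − 22.2)/1.3 = 89.1.
standard deviation of U = |a|·standard deviation of T, so standard deviation of T = 29.9/|1.3| = 23.

mean of T = 89.1, standard deviation of T = 23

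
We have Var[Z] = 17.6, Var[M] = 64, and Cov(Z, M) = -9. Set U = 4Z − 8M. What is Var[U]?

Var[U] = a²·Var[Z] + b²·Var[M] + 2ab·Cov(Z, M) with a = 4, b = -8.
= 4²·17.6 + (-8)²·64 + 2·4·(-8)·(-9)
= 281.6 + 4096 + 576 = 4953.6.

Var[U] = 4953.6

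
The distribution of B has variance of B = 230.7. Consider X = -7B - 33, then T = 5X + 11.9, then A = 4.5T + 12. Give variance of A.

variance of X = (-7)²·230.7 = 11304.3.
variance of T = 5²·11304.3 = 282607.5.
variance of A = 4.5²·282607.5 = 5722801.875.

variance of A = 5722801.875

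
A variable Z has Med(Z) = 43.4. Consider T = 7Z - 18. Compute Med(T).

Med(T) = 285.8

A linear map preserves order up to sign, so Med(T) = a·Med(Z) + b = 7·43.4 + (-18) = 285.8.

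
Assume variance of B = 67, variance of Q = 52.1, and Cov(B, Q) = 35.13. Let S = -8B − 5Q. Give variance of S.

variance of S = 8400.9

variance of S = a²·variance of B + b²·variance of Q + 2ab·Cov(B, Q) with a = -8, b = -5.
= (-8)²·67 + (-5)²·52.1 + 2·(-8)·(-5)·35.13
= 4288 + 1302.5 + 2810.4 = 8400.9.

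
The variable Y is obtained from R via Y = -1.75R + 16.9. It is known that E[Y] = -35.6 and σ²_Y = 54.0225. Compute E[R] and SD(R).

From Y = -1.75R + 16.9: E[Y] = a·E[R] + b, so E[R] = (E[Y] − b)/a = (-35.6 − 16.9)/(-1.75) = 30.
SD(Y) = √54.0225 = 7.35.
SD(Y) = |a|·SD(R), so SD(R) = 7.35/|-1.75| = 4.2.

E[R] = 30, SD(R) = 4.2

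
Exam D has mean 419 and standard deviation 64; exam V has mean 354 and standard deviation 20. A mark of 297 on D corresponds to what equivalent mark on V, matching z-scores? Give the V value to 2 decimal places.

z = (297 − 419)/64 ≈ -1.9063.
V = 354 + z·20 = 354 + (297 − 419)·20/64 ≈ 315.88.

V = 315.88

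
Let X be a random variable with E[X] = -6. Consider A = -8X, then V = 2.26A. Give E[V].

E[A] = (-8)·(-6) = 48.
E[V] = 2.26·48 = 108.48.

E[V] = 108.48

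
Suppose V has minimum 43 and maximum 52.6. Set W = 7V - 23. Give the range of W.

Range of V = 52.6 − 43 = 9.6.
Range(W) = |a|·Range(V) = |7|·9.6 = 67.2.

Range(W) = 67.2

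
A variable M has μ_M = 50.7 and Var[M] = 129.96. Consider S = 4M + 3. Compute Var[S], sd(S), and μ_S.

Var[S] = 2079.36, sd(S) = 45.6, μ_S = 205.8

S = 4M + 3 is linear with a = 4, b = 3.
Var[S] = a²·Var[M] = 4²·129.96 = 2079.36 (the additive constant 3 does not affect variance).
sd(M) = √129.96 = 11.4.
sd(S) = |a|·sd(M) = |4|·11.4 = 45.6.
μ_S = a·μ_M + b = 4·50.7 + 3 = 205.8.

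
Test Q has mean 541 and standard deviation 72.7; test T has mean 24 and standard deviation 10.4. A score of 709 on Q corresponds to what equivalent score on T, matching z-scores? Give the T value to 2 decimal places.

z = (709 − 541)/72.7 ≈ 2.3109.
T = 24 + z·10.4 = 24 + (709 − 541)·10.4/72.7 ≈ 48.03.

T = 48.03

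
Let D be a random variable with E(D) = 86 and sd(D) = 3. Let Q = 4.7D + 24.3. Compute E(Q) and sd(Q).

Q = 4.7D + 24.3 is linear with a = 4.7, b = 24.3.
E(Q) = a·E(D) + b = 4.7·86 + 24.3 = 428.5.
sd(Q) = |a|·sd(D) = |4.7|·3 = 14.1.

E(Q) = 428.5, sd(Q) = 14.1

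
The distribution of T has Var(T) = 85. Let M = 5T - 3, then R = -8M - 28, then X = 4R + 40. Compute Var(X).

Var(M) = 5²·85 = 2125.
Var(R) = (-8)²·2125 = 136000.
Var(X) = 4²·136000 = 2176000.

Var(X) = 2176000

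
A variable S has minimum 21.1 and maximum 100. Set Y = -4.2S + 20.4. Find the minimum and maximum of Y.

a = -4.2 < 0, so order reverses: min(Y) = a·max(S)+b = (-4.2)·100 + 20.4 = -399.6; max(Y) = a·min(S)+b = (-4.2)·21.1 + 20.4 = -68.22.

min(Y) = -399.6, max(Y) = -68.22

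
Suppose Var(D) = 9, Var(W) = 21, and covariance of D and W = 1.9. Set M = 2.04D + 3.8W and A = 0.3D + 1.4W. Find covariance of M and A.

By bilinearity, covariance of M and A = ac·Var(D) + bd·Var(W) + (ad+bc)·covariance of D and W, with a=2.04, b=3.8, c=0.3, d=1.4.
ac·Var(D) = 2.04·0.3·9 = 5.508
bd·Var(W) = 3.8·1.4·21 = 111.72
(ad+bc)·covariance of D and W = (3.996)·1.9 = 7.5924
covariance of M and A = 5.508 + 111.72 + 7.5924 = 124.8204.

covariance of M and A = 124.8204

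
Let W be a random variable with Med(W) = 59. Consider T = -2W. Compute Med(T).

A linear map preserves order up to sign, so Med(T) = a·Med(W) + b = (-2)·59 = -118.

Med(T) = -118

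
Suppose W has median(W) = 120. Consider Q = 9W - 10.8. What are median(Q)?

median(Q) = 1069.2

A linear map preserves order up to sign, so median(Q) = a·median(W) + b = 9·120 + (-10.8) = 1069.2.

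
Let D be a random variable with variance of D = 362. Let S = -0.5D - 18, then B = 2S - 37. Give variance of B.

variance of B = 362

variance of S = (-0.5)²·362 = 90.5.
variance of B = 2²·90.5 = 362.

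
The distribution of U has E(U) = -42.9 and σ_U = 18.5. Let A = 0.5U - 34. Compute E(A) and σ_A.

E(A) = -55.45, σ_A = 9.25

A = 0.5U - 34 is linear with a = 0.5, b = -34.
E(A) = a·E(U) + b = 0.5·(-42.9) + (-34) = -55.45.
σ_A = |a|·σ_U = |0.5|·18.5 = 9.25.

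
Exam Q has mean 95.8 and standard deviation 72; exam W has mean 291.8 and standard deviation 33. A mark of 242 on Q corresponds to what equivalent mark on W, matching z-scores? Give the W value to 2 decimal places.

z = (242 − 95.8)/72 ≈ 2.0306.
W = 291.8 + z·33 = 291.8 + (242 − 95.8)·33/72 ≈ 358.81.

W = 358.81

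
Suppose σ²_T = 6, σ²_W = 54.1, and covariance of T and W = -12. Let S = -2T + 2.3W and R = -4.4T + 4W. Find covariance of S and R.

By bilinearity, covariance of S and R = ac·σ²_T + bd·σ²_W + (ad+bc)·covariance of T and W, with a=-2, b=2.3, c=-4.4, d=4.
ac·σ²_T = (-2)·(-4.4)·6 = 52.8
bd·σ²_W = 2.3·4·54.1 = 497.72
(ad+bc)·covariance of T and W = (-18.12)·(-12) = 217.44
covariance of S and R = 52.8 + 497.72 + 217.44 = 767.96.

covariance of S and R = 767.96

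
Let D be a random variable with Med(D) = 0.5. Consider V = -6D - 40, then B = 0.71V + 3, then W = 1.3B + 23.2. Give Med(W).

Med(W) = -12.589

Med(V) = (-6)·0.5 + (-40) = -43.
Med(B) = 0.71·(-43) + 3 = -27.53.
Med(W) = 1.3·(-27.53) + 23.2 = -12.589.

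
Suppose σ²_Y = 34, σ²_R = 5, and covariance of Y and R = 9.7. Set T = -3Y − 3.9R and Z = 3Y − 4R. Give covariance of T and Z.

By bilinearity, covariance of T and Z = ac·σ²_Y + bd·σ²_R + (ad+bc)·covariance of Y and R, with a=-3, b=-3.9, c=3, d=-4.
ac·σ²_Y = (-3)·3·34 = -306
bd·σ²_R = (-3.9)·(-4)·5 = 78
(ad+bc)·covariance of Y and R = (0.3)·9.7 = 2.91
covariance of T and Z = -306 + 78 + 2.91 = -225.09.

covariance of T and Z = -225.09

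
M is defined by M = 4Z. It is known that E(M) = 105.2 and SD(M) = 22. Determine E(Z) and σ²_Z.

From M = 4Z: E(M) = a·E(Z) + b, so E(Z) = (E(M) − b)/a = (105.2 − 0)/4 = 26.3.
σ²_M = 22² = 484.
σ²_M = a²·σ²_Z, so σ²_Z = 484/4² = 30.25.

E(Z) = 26.3, σ²_Z = 30.25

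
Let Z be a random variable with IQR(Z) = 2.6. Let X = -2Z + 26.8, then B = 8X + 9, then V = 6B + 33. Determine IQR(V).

IQR(X) = |-2|·2.6 = 5.2.
IQR(B) = |8|·5.2 = 41.6.
IQR(V) = |6|·41.6 = 249.6.

IQR(V) = 249.6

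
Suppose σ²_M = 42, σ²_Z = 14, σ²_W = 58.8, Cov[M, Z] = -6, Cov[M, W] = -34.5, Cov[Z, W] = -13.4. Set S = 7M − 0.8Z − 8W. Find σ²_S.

σ²_S = 9589.84

σ²_S = a²·σ²_M + b²·σ²_Z + c²·σ²_W + 2ab·Cov[M, Z] + 2ac·Cov[M, W] + 2bc·Cov[Z, W], with a = 7, b = -0.8, c = -8.
= 2058 + 8.96 + 3763.2 + 67.2 + 3864 + (-171.52)
= 9589.84.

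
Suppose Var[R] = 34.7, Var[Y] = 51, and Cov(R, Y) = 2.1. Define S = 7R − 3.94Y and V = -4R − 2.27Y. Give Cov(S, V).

By bilinearity, Cov(S, V) = ac·Var[R] + bd·Var[Y] + (ad+bc)·Cov(R, Y), with a=7, b=-3.94, c=-4, d=-2.27.
ac·Var[R] = 7·(-4)·34.7 = -971.6
bd·Var[Y] = (-3.94)·(-2.27)·51 = 456.1338
(ad+bc)·Cov(R, Y) = (-0.13)·2.1 = -0.273
Cov(S, V) = -971.6 + 456.1338 + (-0.273) = -515.7392.

Cov(S, V) = -515.7392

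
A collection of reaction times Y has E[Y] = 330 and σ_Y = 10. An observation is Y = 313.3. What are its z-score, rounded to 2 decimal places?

z = -1.67

z = (Y − E[Y]) / σ_Y = (313.3 − 330) / 10 = -1.67.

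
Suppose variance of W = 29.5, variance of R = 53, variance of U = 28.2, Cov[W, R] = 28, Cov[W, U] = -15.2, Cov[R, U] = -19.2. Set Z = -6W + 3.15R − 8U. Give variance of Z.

variance of Z = 1842.7725

variance of Z = a²·variance of W + b²·variance of R + c²·variance of U + 2ab·Cov[W, R] + 2ac·Cov[W, U] + 2bc·Cov[R, U], with a = -6, b = 3.15, c = -8.
= 1062 + 525.8925 + 1804.8 + (-1058.4) + (-1459.2) + 967.68
= 1842.7725.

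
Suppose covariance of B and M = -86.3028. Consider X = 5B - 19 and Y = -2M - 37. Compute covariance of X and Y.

covariance of X and Y = a·c·covariance of B and M = 5·(-2)·(-86.3028) = 863.028. Additive constants drop out.

covariance of X and Y = 863.028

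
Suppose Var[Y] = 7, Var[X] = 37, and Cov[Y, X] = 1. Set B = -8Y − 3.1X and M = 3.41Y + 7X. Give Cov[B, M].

Cov[B, M] = -1060.431

By bilinearity, Cov[B, M] = ac·Var[Y] + bd·Var[X] + (ad+bc)·Cov[Y, X], with a=-8, b=-3.1, c=3.41, d=7.
ac·Var[Y] = (-8)·3.41·7 = -190.96
bd·Var[X] = (-3.1)·7·37 = -802.9
(ad+bc)·Cov[Y, X] = (-66.571)·1 = -66.571
Cov[B, M] = -190.96 + (-802.9) + (-66.571) = -1060.431.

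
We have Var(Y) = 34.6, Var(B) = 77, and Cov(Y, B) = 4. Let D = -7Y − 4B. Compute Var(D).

Var(D) = a²·Var(Y) + b²·Var(B) + 2ab·Cov(Y, B) with a = -7, b = -4.
= (-7)²·34.6 + (-4)²·77 + 2·(-7)·(-4)·4
= 1695.4 + 1232 + 224 = 3151.4.

Var(D) = 3151.4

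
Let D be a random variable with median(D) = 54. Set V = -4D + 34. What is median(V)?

median(V) = -182

A linear map preserves order up to sign, so median(V) = a·median(D) + b = (-4)·54 + 34 = -182.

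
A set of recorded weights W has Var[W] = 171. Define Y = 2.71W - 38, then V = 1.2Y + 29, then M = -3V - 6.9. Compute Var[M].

Var[M] = 16275.700656

Var[Y] = 2.71²·171 = 1255.8411.
Var[V] = 1.2²·1255.8411 = 1808.411184.
Var[M] = (-3)²·1808.411184 = 16275.700656.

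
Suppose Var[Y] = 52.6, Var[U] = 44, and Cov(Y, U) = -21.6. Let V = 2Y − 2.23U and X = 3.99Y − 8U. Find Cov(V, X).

By bilinearity, Cov(V, X) = ac·Var[Y] + bd·Var[U] + (ad+bc)·Cov(Y, U), with a=2, b=-2.23, c=3.99, d=-8.
ac·Var[Y] = 2·3.99·52.6 = 419.748
bd·Var[U] = (-2.23)·(-8)·44 = 784.96
(ad+bc)·Cov(Y, U) = (-24.8977)·(-21.6) = 537.79032
Cov(V, X) = 419.748 + 784.96 + 537.79032 = 1742.49832.

Cov(V, X) = 1742.49832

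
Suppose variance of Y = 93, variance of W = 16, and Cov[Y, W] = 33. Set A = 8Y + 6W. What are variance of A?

variance of A = 9696

variance of A = a²·variance of Y + b²·variance of W + 2ab·Cov[Y, W] with a = 8, b = 6.
= 8²·93 + 6²·16 + 2·8·6·33
= 5952 + 576 + 3168 = 9696.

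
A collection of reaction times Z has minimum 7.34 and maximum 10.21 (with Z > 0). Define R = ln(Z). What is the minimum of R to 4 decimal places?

ln(Z) is increasing on this domain, so min(R) comes from min(Z) = 7.34: min(R) = ln(7.34) ≈ 1.9933.

min(R) = 1.9933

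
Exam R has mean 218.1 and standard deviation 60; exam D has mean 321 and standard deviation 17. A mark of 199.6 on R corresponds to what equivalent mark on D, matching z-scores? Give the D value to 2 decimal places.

z = (199.6 − 218.1)/60 ≈ -0.3083.
D = 321 + z·17 = 321 + (199.6 − 218.1)·17/60 ≈ 315.76.

D = 315.76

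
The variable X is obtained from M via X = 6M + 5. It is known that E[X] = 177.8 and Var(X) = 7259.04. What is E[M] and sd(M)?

From X = 6M + 5: E[X] = a·E[M] + b, so E[M] = (E[X] − b)/a = (177.8 − 5)/6 = 28.8.
sd(X) = √7259.04 = 85.2.
sd(X) = |a|·sd(M), so sd(M) = 85.2/|6| = 14.2.

E[M] = 28.8, sd(M) = 14.2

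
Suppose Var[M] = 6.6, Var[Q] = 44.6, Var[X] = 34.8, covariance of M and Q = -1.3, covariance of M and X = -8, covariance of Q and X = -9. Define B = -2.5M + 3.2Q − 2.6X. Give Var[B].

Var[B] = 799.762

Var[B] = a²·Var[M] + b²·Var[Q] + c²·Var[X] + 2ab·covariance of M and Q + 2ac·covariance of M and X + 2bc·covariance of Q and X, with a = -2.5, b = 3.2, c = -2.6.
= 41.25 + 456.704 + 235.248 + 20.8 + (-104) + 149.76
= 799.762.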